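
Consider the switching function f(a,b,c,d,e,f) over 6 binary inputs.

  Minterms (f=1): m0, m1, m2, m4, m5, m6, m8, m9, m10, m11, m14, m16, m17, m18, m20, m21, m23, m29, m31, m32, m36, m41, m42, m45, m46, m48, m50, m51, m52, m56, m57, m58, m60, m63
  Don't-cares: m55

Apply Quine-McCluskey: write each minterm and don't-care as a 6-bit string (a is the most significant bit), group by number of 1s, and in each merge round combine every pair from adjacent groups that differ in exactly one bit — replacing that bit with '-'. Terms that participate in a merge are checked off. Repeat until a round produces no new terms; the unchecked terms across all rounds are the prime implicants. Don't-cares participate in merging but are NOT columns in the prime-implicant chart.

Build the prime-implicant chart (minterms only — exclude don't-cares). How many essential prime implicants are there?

[col 0] 000000*, 000001*, 000010*, 000100*, 000101*, 000110*, 001000*, 001001*, 001010*, 001011*, 001110*, 010000*, 010001*, 010010*, 010100*, 010101*, 010111*, 011101*, 011111*, 100000*, 100100*, 101001*, 101010*, 101101*, 101110*, 110000*, 110010*, 110011*, 110100*, 110111*, 111000*, 111001*, 111010*, 111100*, 111111*
[col 1] -00000*, -00100*, -01001, -01010*, -01110*, -10000*, -10010*, -10100*, -10111*, -11111*, 0-0000*, 0-0001*, 0-0010*, 0-0100*, 0-0101*, 00-000*, 00-001*, 00-010*, 00-110*, 000-00*, 000-01*, 000-10*, 0000-0*, 00000-*, 0001-0*, 00010-*, 001-10*, 0010-0*, 0010-1*, 00100-*, 00101-*, 01-101*, 01-111*, 010-00*, 010-01*, 0100-0*, 01000-*, 0101-1*, 01010-*, 0111-1*, 1-0000*, 1-0100*, 1-1001, 1-1010, 100-00*, 101-01, 101-10*, 11-000*, 11-010*, 11-100*, 11-111*, 110-00*, 110-11, 1100-0*, 11001-, 111-00*, 1110-0*, 11100-
[col 2] --0000*, --0100*, -00-00*, -01-10, -1-111, -10-00*, -100-0, 0-0-00*, 0-0-01*, 0-00-0, 0-000-*, 0-010-*, 00--10, 00-0-0, 00-00-, 000--0, 000-0-*, 0010--, 01-1-1, 010-0-*, 1-0-00*, 11--00, 11-0-0
[col 3] --0-00, 0-0-0-
Prime implicants: --0-00, -01-10, -01001, -1-111, -100-0, 0-0-0-, 0-00-0, 00--10, 00-0-0, 00-00-, 000--0, 0010--, 01-1-1, 1-1001, 1-1010, 101-01, 11--00, 11-0-0, 110-11, 11001-, 11100-
PI chart (minterm → PIs covering it):
  0 | --0-00,0-0-0-,0-00-0,00-0-0,00-00-,000--0
  1 | 0-0-0-,00-00-
  2 | 0-00-0,00--10,00-0-0,000--0
  4 | --0-00,0-0-0-,000--0
  5 | 0-0-0-  (sole → essential)
  6 | 00--10,000--0
  8 | 00-0-0,00-00-,0010--
  9 | -01001,00-00-,0010--
  10 | -01-10,00--10,00-0-0,0010--
  11 | 0010--  (sole → essential)
  14 | -01-10,00--10
  16 | --0-00,-100-0,0-0-0-,0-00-0
  17 | 0-0-0-  (sole → essential)
  18 | -100-0,0-00-0
  20 | --0-00,0-0-0-
  21 | 0-0-0-,01-1-1
  23 | -1-111,01-1-1
  29 | 01-1-1  (sole → essential)
  31 | -1-111,01-1-1
  32 | --0-00  (sole → essential)
  36 | --0-00  (sole → essential)
  41 | -01001,1-1001,101-01
  42 | -01-10,1-1010
  45 | 101-01  (sole → essential)
  46 | -01-10  (sole → essential)
  48 | --0-00,-100-0,11--00,11-0-0
  50 | -100-0,11-0-0,11001-
  51 | 110-11,11001-
  52 | --0-00,11--00
  56 | 11--00,11-0-0,11100-
  57 | 1-1001,11100-
  58 | 1-1010,11-0-0
  60 | 11--00  (sole → essential)
  63 | -1-111  (sole → essential)
Essential prime implicants: --0-00, -01-10, -1-111, 0-0-0-, 0010--, 01-1-1, 101-01, 11--00

8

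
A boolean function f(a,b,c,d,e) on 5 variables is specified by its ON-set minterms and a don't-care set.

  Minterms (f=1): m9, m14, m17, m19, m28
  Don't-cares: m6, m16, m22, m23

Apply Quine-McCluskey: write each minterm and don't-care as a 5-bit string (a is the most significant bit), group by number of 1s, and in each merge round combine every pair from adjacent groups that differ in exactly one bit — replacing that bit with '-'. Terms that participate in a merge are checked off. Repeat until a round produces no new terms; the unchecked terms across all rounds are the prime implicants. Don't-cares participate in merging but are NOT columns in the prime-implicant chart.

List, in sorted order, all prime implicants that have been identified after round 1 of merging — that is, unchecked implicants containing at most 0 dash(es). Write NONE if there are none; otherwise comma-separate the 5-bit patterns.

01001, 11100

Round 0: 00110✓ 01001 01110✓ 10000✓ 10001✓ 10011✓ 10110✓ 10111✓ 11100
Round 1: -0110 0-110 10-11 100-1 1000- 1011-
PIs = {-0110, 0-110, 01001, 10-11, 100-1, 1000-, 1011-, 11100}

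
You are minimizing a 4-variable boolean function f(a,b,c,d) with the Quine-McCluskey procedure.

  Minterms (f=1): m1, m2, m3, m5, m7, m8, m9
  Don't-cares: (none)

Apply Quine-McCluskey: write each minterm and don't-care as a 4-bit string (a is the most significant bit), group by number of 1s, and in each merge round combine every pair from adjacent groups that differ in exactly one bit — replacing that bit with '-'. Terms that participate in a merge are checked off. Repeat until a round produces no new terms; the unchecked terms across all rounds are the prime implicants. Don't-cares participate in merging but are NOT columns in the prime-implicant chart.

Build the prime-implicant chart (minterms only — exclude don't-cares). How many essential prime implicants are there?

size-2^0 implicants → 0001(✓)  0010(✓)  0011(✓)  0101(✓)  0111(✓)  1000(✓)  1001(✓)
size-2^1 implicants → -001  0-01(✓)  0-11(✓)  00-1(✓)  001-  01-1(✓)  100-
size-2^2 implicants → 0--1
Unchecked terms (primes): -001, 0--1, 001-, 100-
Minterm coverage:
  m1 ⊆ -001,0--1
  m2 ⊆ 001- [E]
  m3 ⊆ 0--1,001-
  m5 ⊆ 0--1 [E]
  m7 ⊆ 0--1 [E]
  m8 ⊆ 100- [E]
  m9 ⊆ -001,100-
E = {0--1, 001-, 100-}

3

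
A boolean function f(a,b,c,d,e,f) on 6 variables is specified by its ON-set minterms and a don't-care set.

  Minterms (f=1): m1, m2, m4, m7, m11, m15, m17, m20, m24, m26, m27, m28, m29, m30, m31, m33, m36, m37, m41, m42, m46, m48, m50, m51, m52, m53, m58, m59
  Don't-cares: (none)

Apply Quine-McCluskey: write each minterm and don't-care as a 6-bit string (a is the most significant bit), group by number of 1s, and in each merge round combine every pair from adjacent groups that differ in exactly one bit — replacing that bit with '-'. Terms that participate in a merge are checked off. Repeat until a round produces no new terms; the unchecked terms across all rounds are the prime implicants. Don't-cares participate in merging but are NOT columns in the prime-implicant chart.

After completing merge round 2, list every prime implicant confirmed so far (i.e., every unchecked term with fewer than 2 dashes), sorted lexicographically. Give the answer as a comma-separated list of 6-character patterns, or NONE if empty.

size-2^0 implicants → 000001(✓)  000010  000100(✓)  000111(✓)  001011(✓)  001111(✓)  010001(✓)  010100(✓)  011000(✓)  011010(✓)  011011(✓)  011100(✓)  011101(✓)  011110(✓)  011111(✓)  100001(✓)  100100(✓)  100101(✓)  101001(✓)  101010(✓)  101110(✓)  110000(✓)  110010(✓)  110011(✓)  110100(✓)  110101(✓)  111010(✓)  111011(✓)
size-2^1 implicants → -00001  -00100(✓)  -10100(✓)  -11010(✓)  -11011(✓)  0-0001  0-0100(✓)  0-1011(✓)  0-1111(✓)  00-111  001-11(✓)  01-100  011-00(✓)  011-10(✓)  011-11(✓)  0110-0(✓)  01101-(✓)  0111-0(✓)  0111-1(✓)  01110-(✓)  01111-(✓)  1-0100(✓)  1-0101(✓)  1-1010  10-001  100-01  10010-(✓)  101-10  11-010(✓)  11-011(✓)  110-00  1100-0  11001-(✓)  11010-(✓)  11101-(✓)
size-2^2 implicants → --0100  -1101-  0-1-11  011--0  011-1-  0111--  1-010-  11-01-
Unchecked terms (primes): --0100, -00001, -1101-, 0-0001, 0-1-11, 00-111, 000010, 01-100, 011--0, 011-1-, 0111--, 1-010-, 1-1010, 10-001, 100-01, 101-10, 11-01-, 110-00, 1100-0

-00001, 0-0001, 00-111, 000010, 01-100, 1-1010, 10-001, 100-01, 101-10, 110-00, 1100-0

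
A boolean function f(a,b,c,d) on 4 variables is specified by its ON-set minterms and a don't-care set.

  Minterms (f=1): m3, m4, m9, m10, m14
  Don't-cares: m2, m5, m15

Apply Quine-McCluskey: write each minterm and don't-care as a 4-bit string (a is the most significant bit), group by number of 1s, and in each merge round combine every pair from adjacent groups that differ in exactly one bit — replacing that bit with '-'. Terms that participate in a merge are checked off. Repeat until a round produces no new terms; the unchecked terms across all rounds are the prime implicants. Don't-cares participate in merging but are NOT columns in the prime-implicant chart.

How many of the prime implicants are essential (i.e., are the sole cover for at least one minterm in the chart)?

size-2^0 implicants → 0010(✓)  0011(✓)  0100(✓)  0101(✓)  1001  1010(✓)  1110(✓)  1111(✓)
size-2^1 implicants → -010  001-  010-  1-10  111-
Unchecked terms (primes): -010, 001-, 010-, 1-10, 1001, 111-
Minterm coverage:
  m3 ⊆ 001- [E]
  m4 ⊆ 010- [E]
  m9 ⊆ 1001 [E]
  m10 ⊆ -010,1-10
  m14 ⊆ 1-10,111-
E = {001-, 010-, 1001}

3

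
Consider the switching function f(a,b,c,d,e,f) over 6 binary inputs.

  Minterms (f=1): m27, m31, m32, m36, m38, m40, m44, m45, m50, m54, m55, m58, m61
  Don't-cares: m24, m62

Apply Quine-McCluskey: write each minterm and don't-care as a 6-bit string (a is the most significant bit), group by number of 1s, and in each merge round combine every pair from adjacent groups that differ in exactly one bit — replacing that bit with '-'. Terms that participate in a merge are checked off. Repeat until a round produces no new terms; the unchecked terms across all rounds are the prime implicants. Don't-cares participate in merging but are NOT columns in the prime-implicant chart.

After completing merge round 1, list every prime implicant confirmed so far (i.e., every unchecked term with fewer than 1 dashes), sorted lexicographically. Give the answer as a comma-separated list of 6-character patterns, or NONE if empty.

011000

size-2^0 implicants → 011000  011011(✓)  011111(✓)  100000(✓)  100100(✓)  100110(✓)  101000(✓)  101100(✓)  101101(✓)  110010(✓)  110110(✓)  110111(✓)  111010(✓)  111101(✓)  111110(✓)
size-2^1 implicants → 011-11  1-0110  1-1101  10-000(✓)  10-100(✓)  100-00(✓)  1001-0  101-00(✓)  10110-  11-010(✓)  11-110(✓)  110-10(✓)  11011-  111-10(✓)
size-2^2 implicants → 10--00  11--10
Unchecked terms (primes): 011-11, 011000, 1-0110, 1-1101, 10--00, 1001-0, 10110-, 11--10, 11011-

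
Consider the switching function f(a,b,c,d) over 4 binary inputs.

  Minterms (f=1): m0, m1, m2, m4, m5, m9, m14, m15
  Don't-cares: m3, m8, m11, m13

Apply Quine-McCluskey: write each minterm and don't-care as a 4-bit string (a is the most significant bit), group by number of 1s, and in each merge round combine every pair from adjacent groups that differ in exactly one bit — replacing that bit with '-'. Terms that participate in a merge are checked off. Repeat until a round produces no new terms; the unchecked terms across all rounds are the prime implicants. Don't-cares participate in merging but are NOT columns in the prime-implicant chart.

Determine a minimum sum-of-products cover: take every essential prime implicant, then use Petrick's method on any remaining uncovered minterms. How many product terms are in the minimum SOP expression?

size-2^0 implicants → 0000(✓)  0001(✓)  0010(✓)  0011(✓)  0100(✓)  0101(✓)  1000(✓)  1001(✓)  1011(✓)  1101(✓)  1110(✓)  1111(✓)
size-2^1 implicants → -000(✓)  -001(✓)  -011(✓)  -101(✓)  0-00(✓)  0-01(✓)  00-0(✓)  00-1(✓)  000-(✓)  001-(✓)  010-(✓)  1-01(✓)  1-11(✓)  10-1(✓)  100-(✓)  11-1(✓)  111-
size-2^2 implicants → --01  -0-1  -00-  0-0-  00--  1--1
Unchecked terms (primes): --01, -0-1, -00-, 0-0-, 00--, 1--1, 111-
Minterm coverage:
  m0 ⊆ -00-,0-0-,00--
  m1 ⊆ --01,-0-1,-00-,0-0-,00--
  m2 ⊆ 00-- [E]
  m4 ⊆ 0-0- [E]
  m5 ⊆ --01,0-0-
  m9 ⊆ --01,-0-1,-00-,1--1
  m14 ⊆ 111- [E]
  m15 ⊆ 1--1,111-
E = {0-0-, 00--, 111-}
Petrick residual → --01
Cover = c'd + a'c' + a'b' + abc  |cover|=4

4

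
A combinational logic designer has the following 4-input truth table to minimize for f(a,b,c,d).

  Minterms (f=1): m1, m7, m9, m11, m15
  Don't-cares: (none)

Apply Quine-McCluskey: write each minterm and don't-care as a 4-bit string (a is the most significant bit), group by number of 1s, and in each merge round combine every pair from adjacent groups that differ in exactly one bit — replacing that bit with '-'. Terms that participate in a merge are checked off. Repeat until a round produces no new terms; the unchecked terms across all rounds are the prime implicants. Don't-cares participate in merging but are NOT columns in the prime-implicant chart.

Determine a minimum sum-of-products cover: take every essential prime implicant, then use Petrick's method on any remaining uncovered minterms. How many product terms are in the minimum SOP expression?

size-2^0 implicants → 0001(✓)  0111(✓)  1001(✓)  1011(✓)  1111(✓)
size-2^1 implicants → -001  -111  1-11  10-1
Unchecked terms (primes): -001, -111, 1-11, 10-1
Minterm coverage:
  m1 ⊆ -001 [E]
  m7 ⊆ -111 [E]
  m9 ⊆ -001,10-1
  m11 ⊆ 1-11,10-1
  m15 ⊆ -111,1-11
E = {-001, -111}
Petrick residual → 1-11
Cover = b'c'd + bcd + acd  |cover|=3

3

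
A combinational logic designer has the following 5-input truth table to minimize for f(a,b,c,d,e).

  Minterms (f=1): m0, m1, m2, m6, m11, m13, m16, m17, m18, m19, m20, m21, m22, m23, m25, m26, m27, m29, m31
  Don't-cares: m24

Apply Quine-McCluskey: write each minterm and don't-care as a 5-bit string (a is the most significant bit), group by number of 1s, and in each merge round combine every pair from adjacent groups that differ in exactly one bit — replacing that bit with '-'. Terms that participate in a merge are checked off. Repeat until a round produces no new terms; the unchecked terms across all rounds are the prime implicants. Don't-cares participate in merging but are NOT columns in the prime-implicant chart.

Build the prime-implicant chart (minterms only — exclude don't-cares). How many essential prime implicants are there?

Round 0: 00000✓ 00001✓ 00010✓ 00110✓ 01011✓ 01101✓ 10000✓ 10001✓ 10010✓ 10011✓ 10100✓ 10101✓ 10110✓ 10111✓ 11000✓ 11001✓ 11010✓ 11011✓ 11101✓ 11111✓
Round 1: -0000✓ -0001✓ -0010✓ -0110✓ -1011 -1101 00-10✓ 000-0✓ 0000-✓ 1-000✓ 1-001✓ 1-010✓ 1-011✓ 1-101✓ 1-111✓ 10-00✓ 10-01✓ 10-10✓ 10-11✓ 100-0✓ 100-1✓ 1000-✓ 1001-✓ 101-0✓ 101-1✓ 1010-✓ 1011-✓ 11-01✓ 11-11✓ 110-0✓ 110-1✓ 1100-✓ 1101-✓ 111-1✓
Round 2: -0-10 -00-0 -000- 1--01✓ 1--11✓ 1-0-0✓ 1-0-1✓ 1-00-✓ 1-01-✓ 1-1-1✓ 10--0✓ 10--1✓ 10-0-✓ 10-1-✓ 100--✓ 101--✓ 11--1✓ 110--✓
Round 3: 1---1 1-0-- 10---
PIs = {-0-10, -00-0, -000-, -1011, -1101, 1---1, 1-0--, 10---}
Coverage chart:
  m0: -00-0,-000-
  m1: -000- ←essential
  m2: -0-10,-00-0
  m6: -0-10 ←essential
  m11: -1011 ←essential
  m13: -1101 ←essential
  m16: -00-0,-000-,1-0--,10---
  m17: -000-,1---1,1-0--,10---
  m18: -0-10,-00-0,1-0--,10---
  m19: 1---1,1-0--,10---
  m20: 10--- ←essential
  m21: 1---1,10---
  m22: -0-10,10---
  m23: 1---1,10---
  m25: 1---1,1-0--
  m26: 1-0-- ←essential
  m27: -1011,1---1,1-0--
  m29: -1101,1---1
  m31: 1---1 ←essential
Essential: -0-10, -000-, -1011, -1101, 1---1, 1-0--, 10---

7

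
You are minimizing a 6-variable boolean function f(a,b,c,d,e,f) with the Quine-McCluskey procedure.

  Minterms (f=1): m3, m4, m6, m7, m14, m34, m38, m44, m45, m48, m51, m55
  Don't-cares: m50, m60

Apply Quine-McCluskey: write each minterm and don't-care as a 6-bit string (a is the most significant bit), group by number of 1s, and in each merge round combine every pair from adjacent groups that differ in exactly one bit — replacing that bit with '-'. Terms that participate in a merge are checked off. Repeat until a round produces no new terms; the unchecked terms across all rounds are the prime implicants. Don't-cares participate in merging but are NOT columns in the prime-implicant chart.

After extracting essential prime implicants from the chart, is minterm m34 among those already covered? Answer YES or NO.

size-2^0 implicants → 000011(✓)  000100(✓)  000110(✓)  000111(✓)  001110(✓)  100010(✓)  100110(✓)  101100(✓)  101101(✓)  110000(✓)  110010(✓)  110011(✓)  110111(✓)  111100(✓)
size-2^1 implicants → -00110  00-110  000-11  0001-0  00011-  1-0010  1-1100  100-10  10110-  110-11  1100-0  11001-
Unchecked terms (primes): -00110, 00-110, 000-11, 0001-0, 00011-, 1-0010, 1-1100, 100-10, 10110-, 110-11, 1100-0, 11001-
Minterm coverage:
  m3 ⊆ 000-11 [E]
  m4 ⊆ 0001-0 [E]
  m6 ⊆ -00110,00-110,0001-0,00011-
  m7 ⊆ 000-11,00011-
  m14 ⊆ 00-110 [E]
  m34 ⊆ 1-0010,100-10
  m38 ⊆ -00110,100-10
  m44 ⊆ 1-1100,10110-
  m45 ⊆ 10110- [E]
  m48 ⊆ 1100-0 [E]
  m51 ⊆ 110-11,11001-
  m55 ⊆ 110-11 [E]
E = {00-110, 000-11, 0001-0, 10110-, 110-11, 1100-0}

NO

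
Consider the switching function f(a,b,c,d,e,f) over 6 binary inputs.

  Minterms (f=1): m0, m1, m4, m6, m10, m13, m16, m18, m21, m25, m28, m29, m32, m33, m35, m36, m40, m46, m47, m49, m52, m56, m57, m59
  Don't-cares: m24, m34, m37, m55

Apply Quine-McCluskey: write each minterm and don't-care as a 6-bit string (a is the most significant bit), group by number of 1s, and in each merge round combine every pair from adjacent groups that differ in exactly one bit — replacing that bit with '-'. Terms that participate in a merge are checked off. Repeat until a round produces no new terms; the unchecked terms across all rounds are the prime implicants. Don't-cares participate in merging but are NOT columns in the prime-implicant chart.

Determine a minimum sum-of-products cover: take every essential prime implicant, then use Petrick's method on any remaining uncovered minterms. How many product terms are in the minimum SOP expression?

size-2^0 implicants → 000000(✓)  000001(✓)  000100(✓)  000110(✓)  001010  001101(✓)  010000(✓)  010010(✓)  010101(✓)  011000(✓)  011001(✓)  011100(✓)  011101(✓)  100000(✓)  100001(✓)  100010(✓)  100011(✓)  100100(✓)  100101(✓)  101000(✓)  101110(✓)  101111(✓)  110001(✓)  110100(✓)  110111  111000(✓)  111001(✓)  111011(✓)
size-2^1 implicants → -00000(✓)  -00001(✓)  -00100(✓)  -11000(✓)  -11001(✓)  0-0000  0-1101  000-00(✓)  00000-(✓)  0001-0  01-000  01-101  0100-0  011-00(✓)  011-01(✓)  01100-(✓)  01110-(✓)  1-0001  1-0100  1-1000  10-000  100-00(✓)  100-01(✓)  1000-0(✓)  1000-1(✓)  10000-(✓)  10001-(✓)  10010-(✓)  10111-  11-001  1110-1  11100-(✓)
size-2^2 implicants → -00-00  -0000-  -1100-  011-0-  100-0-  1000--
Unchecked terms (primes): -00-00, -0000-, -1100-, 0-0000, 0-1101, 0001-0, 001010, 01-000, 01-101, 0100-0, 011-0-, 1-0001, 1-0100, 1-1000, 10-000, 100-0-, 1000--, 10111-, 11-001, 110111, 1110-1
Minterm coverage:
  m0 ⊆ -00-00,-0000-,0-0000
  m1 ⊆ -0000- [E]
  m4 ⊆ -00-00,0001-0
  m6 ⊆ 0001-0 [E]
  m10 ⊆ 001010 [E]
  m13 ⊆ 0-1101 [E]
  m16 ⊆ 0-0000,01-000,0100-0
  m18 ⊆ 0100-0 [E]
  m21 ⊆ 01-101 [E]
  m25 ⊆ -1100-,011-0-
  m28 ⊆ 011-0- [E]
  m29 ⊆ 0-1101,01-101,011-0-
  m32 ⊆ -00-00,-0000-,10-000,100-0-,1000--
  m33 ⊆ -0000-,1-0001,100-0-,1000--
  m35 ⊆ 1000-- [E]
  m36 ⊆ -00-00,1-0100,100-0-
  m40 ⊆ 1-1000,10-000
  m46 ⊆ 10111- [E]
  m47 ⊆ 10111- [E]
  m49 ⊆ 1-0001,11-001
  m52 ⊆ 1-0100 [E]
  m56 ⊆ -1100-,1-1000
  m57 ⊆ -1100-,11-001,1110-1
  m59 ⊆ 1110-1 [E]
E = {-0000-, 0-1101, 0001-0, 001010, 01-101, 0100-0, 011-0-, 1-0100, 1000--, 10111-, 1110-1}
Petrick residual → 1-0001, 1-1000
Cover = b'c'd'e' + a'cde'f + a'b'c'df' + a'b'cd'ef' + a'bde'f + a'bc'd'f' + a'bce' + ac'd'e'f + ac'de'f' + acd'e'f' + ab'c'd' + ab'cde + abcd'f  |cover|=13

13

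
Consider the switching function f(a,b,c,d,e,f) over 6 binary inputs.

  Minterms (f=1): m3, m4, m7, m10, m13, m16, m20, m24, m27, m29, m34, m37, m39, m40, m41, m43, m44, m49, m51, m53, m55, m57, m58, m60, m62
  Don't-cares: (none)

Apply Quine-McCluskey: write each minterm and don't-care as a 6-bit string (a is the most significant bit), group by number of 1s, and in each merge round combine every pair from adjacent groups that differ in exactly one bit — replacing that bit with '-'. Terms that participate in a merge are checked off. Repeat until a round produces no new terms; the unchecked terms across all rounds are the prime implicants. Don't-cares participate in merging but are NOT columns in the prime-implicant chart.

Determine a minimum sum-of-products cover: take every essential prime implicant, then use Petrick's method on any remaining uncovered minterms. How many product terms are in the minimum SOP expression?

14

[col 0] 000011*, 000100*, 000111*, 001010, 001101*, 010000*, 010100*, 011000*, 011011, 011101*, 100010, 100101*, 100111*, 101000*, 101001*, 101011*, 101100*, 110001*, 110011*, 110101*, 110111*, 111001*, 111010*, 111100*, 111110*
[col 1] -00111, 0-0100, 0-1101, 000-11, 01-000, 010-00, 1-0101*, 1-0111*, 1-1001, 1-1100, 1001-1*, 101-00, 1010-1, 10100-, 11-001, 110-01*, 110-11*, 1100-1*, 1101-1*, 111-10, 1111-0
[col 2] 1-01-1, 110--1
Prime implicants: -00111, 0-0100, 0-1101, 000-11, 001010, 01-000, 010-00, 011011, 1-01-1, 1-1001, 1-1100, 100010, 101-00, 1010-1, 10100-, 11-001, 110--1, 111-10, 1111-0
PI chart (minterm → PIs covering it):
  3 | 000-11  (sole → essential)
  4 | 0-0100  (sole → essential)
  7 | -00111,000-11
  10 | 001010  (sole → essential)
  13 | 0-1101  (sole → essential)
  16 | 01-000,010-00
  20 | 0-0100,010-00
  24 | 01-000  (sole → essential)
  27 | 011011  (sole → essential)
  29 | 0-1101  (sole → essential)
  34 | 100010  (sole → essential)
  37 | 1-01-1  (sole → essential)
  39 | -00111,1-01-1
  40 | 101-00,10100-
  41 | 1-1001,1010-1,10100-
  43 | 1010-1  (sole → essential)
  44 | 1-1100,101-00
  49 | 11-001,110--1
  51 | 110--1  (sole → essential)
  53 | 1-01-1,110--1
  55 | 1-01-1,110--1
  57 | 1-1001,11-001
  58 | 111-10  (sole → essential)
  60 | 1-1100,1111-0
  62 | 111-10,1111-0
Essential prime implicants: 0-0100, 0-1101, 000-11, 001010, 01-000, 011011, 1-01-1, 100010, 1010-1, 110--1, 111-10
Petrick residual → 1-1001, 1-1100, 101-00
Minimum SOP uses 14 PIs: a'c'de'f' + a'cde'f + a'b'c'ef + a'b'cd'ef' + a'bd'e'f' + a'bcd'ef + ac'df + acd'e'f + acde'f' + ab'c'd'ef' + ab'ce'f' + ab'cd'f + abc'f + abcef'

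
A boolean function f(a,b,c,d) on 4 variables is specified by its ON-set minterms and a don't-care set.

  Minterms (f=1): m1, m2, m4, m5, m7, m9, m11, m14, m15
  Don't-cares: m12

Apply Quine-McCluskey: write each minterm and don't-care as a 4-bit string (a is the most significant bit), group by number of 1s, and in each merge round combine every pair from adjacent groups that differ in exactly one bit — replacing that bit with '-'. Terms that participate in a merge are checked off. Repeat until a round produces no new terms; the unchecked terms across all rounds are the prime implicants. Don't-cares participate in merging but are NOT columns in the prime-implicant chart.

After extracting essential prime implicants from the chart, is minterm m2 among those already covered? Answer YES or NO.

[col 0] 0001*, 0010, 0100*, 0101*, 0111*, 1001*, 1011*, 1100*, 1110*, 1111*
[col 1] -001, -100, -111, 0-01, 01-1, 010-, 1-11, 10-1, 11-0, 111-
Prime implicants: -001, -100, -111, 0-01, 0010, 01-1, 010-, 1-11, 10-1, 11-0, 111-
PI chart (minterm → PIs covering it):
  1 | -001,0-01
  2 | 0010  (sole → essential)
  4 | -100,010-
  5 | 0-01,01-1,010-
  7 | -111,01-1
  9 | -001,10-1
  11 | 1-11,10-1
  14 | 11-0,111-
  15 | -111,1-11,111-
Essential prime implicants: 0010

YES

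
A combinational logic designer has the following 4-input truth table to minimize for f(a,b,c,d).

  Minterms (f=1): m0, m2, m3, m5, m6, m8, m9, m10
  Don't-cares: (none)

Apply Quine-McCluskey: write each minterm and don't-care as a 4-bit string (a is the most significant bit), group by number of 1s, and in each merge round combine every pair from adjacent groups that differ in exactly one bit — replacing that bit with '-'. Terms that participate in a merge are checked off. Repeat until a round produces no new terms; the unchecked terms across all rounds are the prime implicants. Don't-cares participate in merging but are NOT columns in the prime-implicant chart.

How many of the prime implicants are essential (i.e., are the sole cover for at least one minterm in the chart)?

5

size-2^0 implicants → 0000(✓)  0010(✓)  0011(✓)  0101  0110(✓)  1000(✓)  1001(✓)  1010(✓)
size-2^1 implicants → -000(✓)  -010(✓)  0-10  00-0(✓)  001-  10-0(✓)  100-
size-2^2 implicants → -0-0
Unchecked terms (primes): -0-0, 0-10, 001-, 0101, 100-
Minterm coverage:
  m0 ⊆ -0-0 [E]
  m2 ⊆ -0-0,0-10,001-
  m3 ⊆ 001- [E]
  m5 ⊆ 0101 [E]
  m6 ⊆ 0-10 [E]
  m8 ⊆ -0-0,100-
  m9 ⊆ 100- [E]
  m10 ⊆ -0-0 [E]
E = {-0-0, 0-10, 001-, 0101, 100-}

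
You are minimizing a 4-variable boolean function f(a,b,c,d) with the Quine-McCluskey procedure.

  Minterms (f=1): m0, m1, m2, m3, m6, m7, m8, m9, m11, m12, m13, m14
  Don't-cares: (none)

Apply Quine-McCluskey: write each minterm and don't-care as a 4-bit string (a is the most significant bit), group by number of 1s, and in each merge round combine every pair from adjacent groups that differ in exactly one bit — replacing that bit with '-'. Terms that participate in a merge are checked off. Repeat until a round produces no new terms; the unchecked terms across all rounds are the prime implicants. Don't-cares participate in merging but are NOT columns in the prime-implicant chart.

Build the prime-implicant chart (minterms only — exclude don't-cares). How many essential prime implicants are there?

Round 0: 0000✓ 0001✓ 0010✓ 0011✓ 0110✓ 0111✓ 1000✓ 1001✓ 1011✓ 1100✓ 1101✓ 1110✓
Round 1: -000✓ -001✓ -011✓ -110 0-10✓ 0-11✓ 00-0✓ 00-1✓ 000-✓ 001-✓ 011-✓ 1-00✓ 1-01✓ 10-1✓ 100-✓ 11-0 110-✓
Round 2: -0-1 -00- 0-1- 00-- 1-0-
PIs = {-0-1, -00-, -110, 0-1-, 00--, 1-0-, 11-0}
Coverage chart:
  m0: -00-,00--
  m1: -0-1,-00-,00--
  m2: 0-1-,00--
  m3: -0-1,0-1-,00--
  m6: -110,0-1-
  m7: 0-1- ←essential
  m8: -00-,1-0-
  m9: -0-1,-00-,1-0-
  m11: -0-1 ←essential
  m12: 1-0-,11-0
  m13: 1-0- ←essential
  m14: -110,11-0
Essential: -0-1, 0-1-, 1-0-

3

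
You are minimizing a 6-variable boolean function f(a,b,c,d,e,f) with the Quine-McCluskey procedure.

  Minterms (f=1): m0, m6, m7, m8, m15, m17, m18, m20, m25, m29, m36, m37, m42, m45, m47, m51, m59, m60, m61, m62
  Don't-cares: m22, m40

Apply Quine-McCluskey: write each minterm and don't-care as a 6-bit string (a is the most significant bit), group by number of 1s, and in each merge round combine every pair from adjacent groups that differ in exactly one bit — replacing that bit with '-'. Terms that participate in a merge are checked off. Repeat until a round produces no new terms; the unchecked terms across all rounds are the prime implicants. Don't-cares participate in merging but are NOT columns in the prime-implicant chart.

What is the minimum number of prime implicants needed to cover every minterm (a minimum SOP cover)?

12

[col 0] 000000*, 000110*, 000111*, 001000*, 001111*, 010001*, 010010*, 010100*, 010110*, 011001*, 011101*, 100100*, 100101*, 101000*, 101010*, 101101*, 101111*, 110011*, 111011*, 111100*, 111101*, 111110*
[col 1] -01000, -01111, -11101, 0-0110, 00-000, 00-111, 00011-, 01-001, 010-10, 0101-0, 011-01, 1-1101, 10-101, 10010-, 1010-0, 1011-1, 11-011, 1111-0, 11110-
Prime implicants: -01000, -01111, -11101, 0-0110, 00-000, 00-111, 00011-, 01-001, 010-10, 0101-0, 011-01, 1-1101, 10-101, 10010-, 1010-0, 1011-1, 11-011, 1111-0, 11110-
PI chart (minterm → PIs covering it):
  0 | 00-000  (sole → essential)
  6 | 0-0110,00011-
  7 | 00-111,00011-
  8 | -01000,00-000
  15 | -01111,00-111
  17 | 01-001  (sole → essential)
  18 | 010-10  (sole → essential)
  20 | 0101-0  (sole → essential)
  25 | 01-001,011-01
  29 | -11101,011-01
  36 | 10010-  (sole → essential)
  37 | 10-101,10010-
  42 | 1010-0  (sole → essential)
  45 | 1-1101,10-101,1011-1
  47 | -01111,1011-1
  51 | 11-011  (sole → essential)
  59 | 11-011  (sole → essential)
  60 | 1111-0,11110-
  61 | -11101,1-1101,11110-
  62 | 1111-0  (sole → essential)
Essential prime implicants: 00-000, 01-001, 010-10, 0101-0, 10010-, 1010-0, 11-011, 1111-0
Petrick residual → -01111, -11101, 00011-, 1-1101
Minimum SOP uses 12 PIs: b'cdef + bcde'f + a'b'd'e'f' + a'b'c'de + a'bd'e'f + a'bc'ef' + a'bc'df' + acde'f + ab'c'de' + ab'cd'f' + abd'ef + abcdf'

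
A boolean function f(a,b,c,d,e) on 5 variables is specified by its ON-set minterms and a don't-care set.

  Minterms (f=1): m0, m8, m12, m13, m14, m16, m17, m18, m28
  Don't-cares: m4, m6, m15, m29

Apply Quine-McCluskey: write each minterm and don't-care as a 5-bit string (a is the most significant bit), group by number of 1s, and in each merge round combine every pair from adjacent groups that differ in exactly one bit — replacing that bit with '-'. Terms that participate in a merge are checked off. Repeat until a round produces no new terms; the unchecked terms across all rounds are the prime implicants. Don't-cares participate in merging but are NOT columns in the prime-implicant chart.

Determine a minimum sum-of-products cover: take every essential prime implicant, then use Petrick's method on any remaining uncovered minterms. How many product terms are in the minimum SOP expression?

size-2^0 implicants → 00000(✓)  00100(✓)  00110(✓)  01000(✓)  01100(✓)  01101(✓)  01110(✓)  01111(✓)  10000(✓)  10001(✓)  10010(✓)  11100(✓)  11101(✓)
size-2^1 implicants → -0000  -1100(✓)  -1101(✓)  0-000(✓)  0-100(✓)  0-110(✓)  00-00(✓)  001-0(✓)  01-00(✓)  011-0(✓)  011-1(✓)  0110-(✓)  0111-(✓)  100-0  1000-  1110-(✓)
size-2^2 implicants → -110-  0--00  0-1-0  011--
Unchecked terms (primes): -0000, -110-, 0--00, 0-1-0, 011--, 100-0, 1000-
Minterm coverage:
  m0 ⊆ -0000,0--00
  m8 ⊆ 0--00 [E]
  m12 ⊆ -110-,0--00,0-1-0,011--
  m13 ⊆ -110-,011--
  m14 ⊆ 0-1-0,011--
  m16 ⊆ -0000,100-0,1000-
  m17 ⊆ 1000- [E]
  m18 ⊆ 100-0 [E]
  m28 ⊆ -110- [E]
E = {-110-, 0--00, 100-0, 1000-}
Petrick residual → 0-1-0
Cover = bcd' + a'd'e' + a'ce' + ab'c'e' + ab'c'd'  |cover|=5

5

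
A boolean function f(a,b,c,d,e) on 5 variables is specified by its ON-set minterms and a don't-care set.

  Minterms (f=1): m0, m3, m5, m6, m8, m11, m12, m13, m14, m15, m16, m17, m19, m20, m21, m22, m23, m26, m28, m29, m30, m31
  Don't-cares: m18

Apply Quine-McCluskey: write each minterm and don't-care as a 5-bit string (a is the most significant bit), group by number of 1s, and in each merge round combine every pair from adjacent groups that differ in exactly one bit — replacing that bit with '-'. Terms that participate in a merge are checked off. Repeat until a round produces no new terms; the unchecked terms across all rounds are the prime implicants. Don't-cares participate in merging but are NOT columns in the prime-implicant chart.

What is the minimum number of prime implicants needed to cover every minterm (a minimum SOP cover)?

[col 0] 00000*, 00011*, 00101*, 00110*, 01000*, 01011*, 01100*, 01101*, 01110*, 01111*, 10000*, 10001*, 10010*, 10011*, 10100*, 10101*, 10110*, 10111*, 11010*, 11100*, 11101*, 11110*, 11111*
[col 1] -0000, -0011, -0101*, -0110*, -1100*, -1101*, -1110*, -1111*, 0-000, 0-011, 0-101*, 0-110*, 01-00, 01-11, 011-0*, 011-1*, 0110-*, 0111-*, 1-010*, 1-100*, 1-101*, 1-110*, 1-111*, 10-00*, 10-01*, 10-10*, 10-11*, 100-0*, 100-1*, 1000-*, 1001-*, 101-0*, 101-1*, 1010-*, 1011-*, 11-10*, 111-0*, 111-1*, 1110-*, 1111-*
[col 2] --101, --110, -11-0*, -11-1*, -110-*, -111-*, 011--*, 1--10, 1-1-0*, 1-1-1*, 1-10-*, 1-11-*, 10--0*, 10--1*, 10-0-*, 10-1-*, 100--*, 101--*, 111--*
[col 3] -11--, 1-1--, 10---
Prime implicants: --101, --110, -0000, -0011, -11--, 0-000, 0-011, 01-00, 01-11, 1--10, 1-1--, 10---
PI chart (minterm → PIs covering it):
  0 | -0000,0-000
  3 | -0011,0-011
  5 | --101  (sole → essential)
  6 | --110  (sole → essential)
  8 | 0-000,01-00
  11 | 0-011,01-11
  12 | -11--,01-00
  13 | --101,-11--
  14 | --110,-11--
  15 | -11--,01-11
  16 | -0000,10---
  17 | 10---  (sole → essential)
  19 | -0011,10---
  20 | 1-1--,10---
  21 | --101,1-1--,10---
  22 | --110,1--10,1-1--,10---
  23 | 1-1--,10---
  26 | 1--10  (sole → essential)
  28 | -11--,1-1--
  29 | --101,-11--,1-1--
  30 | --110,-11--,1--10,1-1--
  31 | -11--,1-1--
Essential prime implicants: --101, --110, 1--10, 10---
Petrick residual → -11--, 0-000, 0-011
Minimum SOP uses 7 PIs: cd'e + cde' + bc + a'c'd'e' + a'c'de + ade' + ab'

7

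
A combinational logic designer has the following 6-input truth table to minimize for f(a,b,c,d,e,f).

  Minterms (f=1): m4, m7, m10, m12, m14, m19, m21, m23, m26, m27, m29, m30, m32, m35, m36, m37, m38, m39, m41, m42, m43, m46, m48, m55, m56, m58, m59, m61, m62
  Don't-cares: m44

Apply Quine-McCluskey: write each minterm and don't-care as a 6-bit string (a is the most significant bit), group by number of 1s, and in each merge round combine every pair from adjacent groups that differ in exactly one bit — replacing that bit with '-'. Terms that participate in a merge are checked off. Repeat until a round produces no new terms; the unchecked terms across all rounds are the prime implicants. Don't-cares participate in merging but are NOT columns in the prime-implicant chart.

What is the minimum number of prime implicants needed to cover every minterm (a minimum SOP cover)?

12

Round 0: 000100✓ 000111✓ 001010✓ 001100✓ 001110✓ 010011✓ 010101✓ 010111✓ 011010✓ 011011✓ 011101✓ 011110✓ 100000✓ 100011✓ 100100✓ 100101✓ 100110✓ 100111✓ 101001✓ 101010✓ 101011✓ 101100✓ 101110✓ 110000✓ 110111✓ 111000✓ 111010✓ 111011✓ 111101✓ 111110✓
Round 1: -00100✓ -00111✓ -01010✓ -01100✓ -01110✓ -10111✓ -11010✓ -11011✓ -11101 -11110✓ 0-0111✓ 0-1010✓ 0-1110✓ 00-100✓ 001-10✓ 0011-0✓ 01-011 01-101 010-11 0101-1 011-10✓ 01101-✓ 1-0000 1-0111✓ 1-1010✓ 1-1011✓ 1-1110✓ 10-011 10-100✓ 10-110✓ 100-00 100-11 1001-0✓ 1001-1✓ 10010-✓ 10011-✓ 101-10✓ 1010-1 10101-✓ 1011-0✓ 11-000 111-10✓ 1110-0 11101-✓
Round 2: --0111 --1010✓ --1110✓ -0-100 -01-10✓ -011-0 -11-10✓ -1101- 0-1-10✓ 1-1-10✓ 1-101- 10-1-0 1001--
Round 3: --1-10
PIs = {--0111, --1-10, -0-100, -011-0, -1101-, -11101, 01-011, 01-101, 010-11, 0101-1, 1-0000, 1-101-, 10-011, 10-1-0, 100-00, 100-11, 1001--, 1010-1, 11-000, 1110-0}
Coverage chart:
  m4: -0-100 ←essential
  m7: --0111 ←essential
  m10: --1-10 ←essential
  m12: -0-100,-011-0
  m14: --1-10,-011-0
  m19: 01-011,010-11
  m21: 01-101,0101-1
  m23: --0111,010-11,0101-1
  m26: --1-10,-1101-
  m27: -1101-,01-011
  m29: -11101,01-101
  m30: --1-10 ←essential
  m32: 1-0000,100-00
  m35: 10-011,100-11
  m36: -0-100,10-1-0,100-00,1001--
  m37: 1001-- ←essential
  m38: 10-1-0,1001--
  m39: --0111,100-11,1001--
  m41: 1010-1 ←essential
  m42: --1-10,1-101-
  m43: 1-101-,10-011,1010-1
  m46: --1-10,-011-0,10-1-0
  m48: 1-0000,11-000
  m55: --0111 ←essential
  m56: 11-000,1110-0
  m58: --1-10,-1101-,1-101-,1110-0
  m59: -1101-,1-101-
  m61: -11101 ←essential
  m62: --1-10 ←essential
Essential: --0111, --1-10, -0-100, -11101, 1001--, 1010-1
Petrick residual → -1101-, 01-011, 01-101, 1-0000, 10-011, 11-000
Min cover (12 terms): c'def + cef' + b'de'f' + bcd'e + bcde'f + a'bd'ef + a'bde'f + ac'd'e'f' + ab'd'ef + ab'c'd + ab'cd'f + abd'e'f'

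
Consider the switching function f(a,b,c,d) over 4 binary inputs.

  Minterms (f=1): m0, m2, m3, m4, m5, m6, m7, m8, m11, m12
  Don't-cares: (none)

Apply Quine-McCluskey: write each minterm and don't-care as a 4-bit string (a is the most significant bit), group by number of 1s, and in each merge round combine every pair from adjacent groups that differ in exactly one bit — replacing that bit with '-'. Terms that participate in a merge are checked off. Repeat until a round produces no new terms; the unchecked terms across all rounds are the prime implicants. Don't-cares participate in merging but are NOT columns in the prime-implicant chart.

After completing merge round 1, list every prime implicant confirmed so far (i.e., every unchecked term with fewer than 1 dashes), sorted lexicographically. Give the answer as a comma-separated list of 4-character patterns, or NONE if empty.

Round 0: 0000✓ 0010✓ 0011✓ 0100✓ 0101✓ 0110✓ 0111✓ 1000✓ 1011✓ 1100✓
Round 1: -000✓ -011 -100✓ 0-00✓ 0-10✓ 0-11✓ 00-0✓ 001-✓ 01-0✓ 01-1✓ 010-✓ 011-✓ 1-00✓
Round 2: --00 0--0 0-1- 01--
PIs = {--00, -011, 0--0, 0-1-, 01--}

NONE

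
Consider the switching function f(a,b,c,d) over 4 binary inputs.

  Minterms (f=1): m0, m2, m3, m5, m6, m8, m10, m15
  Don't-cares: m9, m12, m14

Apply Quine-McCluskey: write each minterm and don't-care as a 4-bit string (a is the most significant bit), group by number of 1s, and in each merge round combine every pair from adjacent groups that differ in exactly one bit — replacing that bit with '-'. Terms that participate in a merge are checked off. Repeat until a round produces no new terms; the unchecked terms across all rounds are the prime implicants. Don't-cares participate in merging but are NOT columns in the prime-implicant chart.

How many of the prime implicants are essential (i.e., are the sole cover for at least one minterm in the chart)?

[col 0] 0000*, 0010*, 0011*, 0101, 0110*, 1000*, 1001*, 1010*, 1100*, 1110*, 1111*
[col 1] -000*, -010*, -110*, 0-10*, 00-0*, 001-, 1-00*, 1-10*, 10-0*, 100-, 11-0*, 111-
[col 2] --10, -0-0, 1--0
Prime implicants: --10, -0-0, 001-, 0101, 1--0, 100-, 111-
PI chart (minterm → PIs covering it):
  0 | -0-0  (sole → essential)
  2 | --10,-0-0,001-
  3 | 001-  (sole → essential)
  5 | 0101  (sole → essential)
  6 | --10  (sole → essential)
  8 | -0-0,1--0,100-
  10 | --10,-0-0,1--0
  15 | 111-  (sole → essential)
Essential prime implicants: --10, -0-0, 001-, 0101, 111-

5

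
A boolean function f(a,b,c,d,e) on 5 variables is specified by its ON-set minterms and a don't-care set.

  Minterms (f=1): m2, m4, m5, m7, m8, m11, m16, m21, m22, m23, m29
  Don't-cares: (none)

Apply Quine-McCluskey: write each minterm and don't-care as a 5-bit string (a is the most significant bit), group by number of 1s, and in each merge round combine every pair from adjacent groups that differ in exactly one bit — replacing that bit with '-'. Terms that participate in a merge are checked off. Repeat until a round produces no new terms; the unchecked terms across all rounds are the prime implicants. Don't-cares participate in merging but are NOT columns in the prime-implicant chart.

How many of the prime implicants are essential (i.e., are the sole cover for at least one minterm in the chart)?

8

[col 0] 00010, 00100*, 00101*, 00111*, 01000, 01011, 10000, 10101*, 10110*, 10111*, 11101*
[col 1] -0101*, -0111*, 001-1*, 0010-, 1-101, 101-1*, 1011-
[col 2] -01-1
Prime implicants: -01-1, 00010, 0010-, 01000, 01011, 1-101, 10000, 1011-
PI chart (minterm → PIs covering it):
  2 | 00010  (sole → essential)
  4 | 0010-  (sole → essential)
  5 | -01-1,0010-
  7 | -01-1  (sole → essential)
  8 | 01000  (sole → essential)
  11 | 01011  (sole → essential)
  16 | 10000  (sole → essential)
  21 | -01-1,1-101
  22 | 1011-  (sole → essential)
  23 | -01-1,1011-
  29 | 1-101  (sole → essential)
Essential prime implicants: -01-1, 00010, 0010-, 01000, 01011, 1-101, 10000, 1011-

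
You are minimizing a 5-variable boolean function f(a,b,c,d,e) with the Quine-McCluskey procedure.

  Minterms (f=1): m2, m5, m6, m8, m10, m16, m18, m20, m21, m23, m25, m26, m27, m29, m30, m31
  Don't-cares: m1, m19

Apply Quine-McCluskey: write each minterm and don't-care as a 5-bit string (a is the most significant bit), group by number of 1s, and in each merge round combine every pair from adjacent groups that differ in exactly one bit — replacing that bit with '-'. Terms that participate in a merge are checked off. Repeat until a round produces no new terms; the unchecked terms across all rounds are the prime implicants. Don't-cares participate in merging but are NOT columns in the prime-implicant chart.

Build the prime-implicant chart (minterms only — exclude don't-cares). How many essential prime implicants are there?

4

Round 0: 00001✓ 00010✓ 00101✓ 00110✓ 01000✓ 01010✓ 10000✓ 10010✓ 10011✓ 10100✓ 10101✓ 10111✓ 11001✓ 11010✓ 11011✓ 11101✓ 11110✓ 11111✓
Round 1: -0010✓ -0101 -1010✓ 0-010✓ 00-01 00-10 010-0 1-010✓ 1-011✓ 1-101✓ 1-111✓ 10-00 10-11✓ 100-0 1001-✓ 101-1✓ 1010- 11-01✓ 11-10✓ 11-11✓ 110-1✓ 1101-✓ 111-1✓ 1111-✓
Round 2: --010 1--11 1-01- 1-1-1 11--1 11-1-
PIs = {--010, -0101, 00-01, 00-10, 010-0, 1--11, 1-01-, 1-1-1, 10-00, 100-0, 1010-, 11--1, 11-1-}
Coverage chart:
  m2: --010,00-10
  m5: -0101,00-01
  m6: 00-10 ←essential
  m8: 010-0 ←essential
  m10: --010,010-0
  m16: 10-00,100-0
  m18: --010,1-01-,100-0
  m20: 10-00,1010-
  m21: -0101,1-1-1,1010-
  m23: 1--11,1-1-1
  m25: 11--1 ←essential
  m26: --010,1-01-,11-1-
  m27: 1--11,1-01-,11--1,11-1-
  m29: 1-1-1,11--1
  m30: 11-1- ←essential
  m31: 1--11,1-1-1,11--1,11-1-
Essential: 00-10, 010-0, 11--1, 11-1-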